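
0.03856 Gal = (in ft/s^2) 1 Gal = 0.01 m/s^2, so 0.03856 Gal = 0.03856 * 0.01 = 0.0003856 m/s^2. 1 ft/s^2 = 0.3048 m/s^2, so 0.0003856 m/s^2 = 0.0003856 / 0.3048 = 0.0012650919 ft/s^2 ≈ 0.001265 ft/s^2 (4 s.f.). Final answer: 0.001265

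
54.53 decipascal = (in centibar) 1 decipascal = 0.1 Pa, so 54.53 decipascal = 54.53 * 0.1 = 5.453 Pa. 1 centibar = 1000 Pa, so 5.453 Pa = 5.453 / 1000 = 0.005453 centibar. Final answer: 0.005453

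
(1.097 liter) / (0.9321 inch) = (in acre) 1.145e-05. Check: 1 liter = 0.001 m^3, so 1.097 liter = 1.097 * 0.001 = 0.001097 m^3. 1 inch = 0.0254 m, so 0.9321 inch = 0.9321 * 0.0254 = 0.02367534 m. Combine: 0.001097 m^3 / 0.02367534 m = 0.046335132 m^2. 1 acre = 4046.8564 m^2, so 0.046335132 m^2 = 0.046335132 / 4046.8564 = 1.144966e-05 acre ≈ 1.145e-05 acre (4 s.f.).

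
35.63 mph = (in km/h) 1 mph = 0.44704 m/s, so 35.63 mph = 35.63 * 0.44704 = 15.928035 m/s. 1 km/h = 0.27777778 m/s, so 15.928035 m/s = 15.928035 / 0.27777778 = 57.340927 km/h ≈ 57.34 km/h (4 s.f.). Final answer: 57.34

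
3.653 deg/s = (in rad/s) 0.06376. Check: 1 deg/s = 0.017453293 rad/s, so 3.653 deg/s = 3.653 * 0.017453293 = 0.063756878 rad/s. Result: 0.063756878 rad/s ≈ 0.06376 rad/s (4 s.f.).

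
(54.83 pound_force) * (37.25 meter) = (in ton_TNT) 2.171e-06. Check: 1 pound_force = 4.4482216 N, so 54.83 pound_force = 54.83 * 4.4482216 = 243.89599 N. 37.25 meter = 37.25 m. Combine: 243.89599 N * 37.25 m = 9085.1257 J. 1 ton_TNT = 4.184e+09 J, so 9085.1257 J = 9085.1257 / 4.184e+09 = 2.1713971e-06 ton_TNT ≈ 2.171e-06 ton_TNT (4 s.f.).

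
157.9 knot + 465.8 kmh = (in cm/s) 1 knot = 0.51444444 m/s, so 157.9 knot = 157.9 * 0.51444444 = 81.230778 m/s. 1 kmh = 0.27777778 m/s, so 465.8 kmh = 465.8 * 0.27777778 = 129.38889 m/s. Sum: 81.230778 + 129.38889 = 210.61967 m/s. 1 cm/s = 0.01 m/s, so 210.61967 m/s = 210.61967 / 0.01 = 21061.967 cm/s ≈ 2.106e+04 cm/s (4 s.f.). Final answer: 2.106e+04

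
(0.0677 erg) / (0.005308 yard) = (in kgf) 1 erg = 1e-07 J, so 0.0677 erg = 0.0677 * 1e-07 = 6.77e-09 J. 1 yard = 0.9144 m, so 0.005308 yard = 0.005308 * 0.9144 = 0.0048536352 m. Combine: 6.77e-09 J / 0.0048536352 m = 1.3948308e-06 N. 1 kgf = 9.80665 N, so 1.3948308e-06 N = 1.3948308e-06 / 9.80665 = 1.4223316e-07 kgf ≈ 1.422e-07 kgf (4 s.f.). Final answer: 1.422e-07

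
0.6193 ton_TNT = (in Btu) 2.456e+06. Check: 1 ton_TNT = 4.184e+09 J, so 0.6193 ton_TNT = 0.6193 * 4.184e+09 = 2.5911512e+09 J. 1 Btu = 1055.0559 J, so 2.5911512e+09 J = 2.5911512e+09 / 1055.0559 = 2455937.5 Btu ≈ 2.456e+06 Btu (4 s.f.).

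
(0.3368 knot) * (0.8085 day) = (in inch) 4.765e+05. Check: 1 knot = 0.51444444 m/s, so 0.3368 knot = 0.3368 * 0.51444444 = 0.17326489 m/s. 1 day = 86400 s, so 0.8085 day = 0.8085 * 86400 = 69854.4 s. Combine: 0.17326489 m/s * 69854.4 s = 12103.315 m. 1 inch = 0.0254 m, so 12103.315 m = 12103.315 / 0.0254 = 476508.46 inch ≈ 4.765e+05 inch (4 s.f.).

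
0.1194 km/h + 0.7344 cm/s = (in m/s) 0.04051. Check: 1 km/h = 0.27777778 m/s, so 0.1194 km/h = 0.1194 * 0.27777778 = 0.033166667 m/s. 1 cm/s = 0.01 m/s, so 0.7344 cm/s = 0.7344 * 0.01 = 0.007344 m/s. Sum: 0.033166667 + 0.007344 = 0.040510667 m/s. Result: 0.040510667 m/s ≈ 0.04051 m/s (4 s.f.).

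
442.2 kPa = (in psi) 1 kPa = 1000 Pa, so 442.2 kPa = 442.2 * 1000 = 442200 Pa. 1 psi = 6894.7573 Pa, so 442200 Pa = 442200 / 6894.7573 = 64.135688 psi ≈ 64.14 psi (4 s.f.). Final answer: 64.14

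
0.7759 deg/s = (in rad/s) 0.01354. Check: 1 deg/s = 0.017453293 rad/s, so 0.7759 deg/s = 0.7759 * 0.017453293 = 0.01354201 rad/s. Result: 0.01354201 rad/s ≈ 0.01354 rad/s (4 s.f.).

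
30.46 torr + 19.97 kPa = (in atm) 1 torr = 133.32237 Pa, so 30.46 torr = 30.46 * 133.32237 = 4060.9993 Pa. 1 kPa = 1000 Pa, so 19.97 kPa = 19.97 * 1000 = 19970 Pa. Sum: 4060.9993 + 19970 = 24030.999 Pa. 1 atm = 101325 Pa, so 24030.999 Pa = 24030.999 / 101325 = 0.23716752 atm ≈ 0.2372 atm (4 s.f.). Final answer: 0.2372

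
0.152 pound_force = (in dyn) 1 pound_force = 4.4482216 N, so 0.152 pound_force = 0.152 * 4.4482216 = 0.67612969 N. 1 dyn = 1e-05 N, so 0.67612969 N = 0.67612969 / 1e-05 = 67612.969 dyn ≈ 6.761e+04 dyn (4 s.f.). Final answer: 6.761e+04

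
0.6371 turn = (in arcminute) 1.376e+04. Check: 1 turn = 6.2831853 rad, so 0.6371 turn = 0.6371 * 6.2831853 = 4.0030174 rad. 1 arcminute = 0.00029088821 rad, so 4.0030174 rad = 4.0030174 / 0.00029088821 = 13761.36 arcminute ≈ 1.376e+04 arcminute (4 s.f.).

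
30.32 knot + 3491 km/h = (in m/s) 1 knot = 0.51444444 m/s, so 30.32 knot = 30.32 * 0.51444444 = 15.597956 m/s. 1 km/h = 0.27777778 m/s, so 3491 km/h = 3491 * 0.27777778 = 969.72222 m/s. Sum: 15.597956 + 969.72222 = 985.32018 m/s. Result: 985.32018 m/s ≈ 985.3 m/s (4 s.f.). Final answer: 985.3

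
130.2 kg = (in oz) 4593. Check: 1 oz = 0.028349523 kg, so 130.2 kg = 130.2 / 0.028349523 = 4592.6698 oz ≈ 4593 oz (4 s.f.).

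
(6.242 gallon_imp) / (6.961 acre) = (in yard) 1.102e-06. Check: 1 gallon_imp = 0.00454609 m^3, so 6.242 gallon_imp = 6.242 * 0.00454609 = 0.028376694 m^3. 1 acre = 4046.8564 m^2, so 6.961 acre = 6.961 * 4046.8564 = 28170.168 m^2. Combine: 0.028376694 m^3 / 28170.168 m^2 = 1.0073314e-06 m. 1 yard = 0.9144 m, so 1.0073314e-06 m = 1.0073314e-06 / 0.9144 = 1.101631e-06 yard ≈ 1.102e-06 yard (4 s.f.).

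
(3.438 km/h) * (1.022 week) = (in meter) 5.903e+05. Check: 1 km/h = 0.27777778 m/s, so 3.438 km/h = 3.438 * 0.27777778 = 0.955 m/s. 1 week = 604800 s, so 1.022 week = 1.022 * 604800 = 618105.6 s. Combine: 0.955 m/s * 618105.6 s = 590290.85 m. 590290.85 m = 590290.85 meter ≈ 5.903e+05 meter (4 s.f.).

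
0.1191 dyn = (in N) 1.191e-06. Check: 1 dyn = 1e-05 N, so 0.1191 dyn = 0.1191 * 1e-05 = 1.191e-06 N. Result: 1.191e-06 N.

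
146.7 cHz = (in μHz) 1.467e+06. Check: 1 cHz = 0.01 Hz, so 146.7 cHz = 146.7 * 0.01 = 1.467 Hz. 1 μHz = 1e-06 Hz, so 1.467 Hz = 1.467 / 1e-06 = 1467000 μHz ≈ 1.467e+06 μHz (4 s.f.).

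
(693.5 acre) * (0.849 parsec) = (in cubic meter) 1 acre = 4046.8564 m^2, so 693.5 acre = 693.5 * 4046.8564 = 2806494.9 m^2. 1 parsec = 3.0856776e+16 m, so 0.849 parsec = 0.849 * 3.0856776e+16 = 2.6197403e+16 m. Combine: 2806494.9 m^2 * 2.6197403e+16 m = 7.3522878e+22 m^3. 7.3522878e+22 m^3 = 7.3522878e+22 cubic meter ≈ 7.352e+22 cubic meter (4 s.f.). Final answer: 7.352e+22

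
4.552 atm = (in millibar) 1 atm = 101325 Pa, so 4.552 atm = 4.552 * 101325 = 461231.4 Pa. 1 millibar = 100 Pa, so 461231.4 Pa = 461231.4 / 100 = 4612.314 millibar ≈ 4612 millibar (4 s.f.). Final answer: 4612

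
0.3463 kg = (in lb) 1 lb = 0.45359237 kg, so 0.3463 kg = 0.3463 / 0.45359237 = 0.76346081 lb ≈ 0.7635 lb (4 s.f.). Final answer: 0.7635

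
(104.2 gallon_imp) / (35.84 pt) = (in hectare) 1 gallon_imp = 0.00454609 m^3, so 104.2 gallon_imp = 104.2 * 0.00454609 = 0.47370258 m^3. 1 pt = 0.00035277778 m, so 35.84 pt = 35.84 * 0.00035277778 = 0.012643556 m. Combine: 0.47370258 m^3 / 0.012643556 m = 37.465931 m^2. 1 hectare = 10000 m^2, so 37.465931 m^2 = 37.465931 / 10000 = 0.0037465931 hectare ≈ 0.003747 hectare (4 s.f.). Final answer: 0.003747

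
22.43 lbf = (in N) 1 lbf = 4.4482216 N, so 22.43 lbf = 22.43 * 4.4482216 = 99.773611 N. Result: 99.773611 N ≈ 99.77 N (4 s.f.). Final answer: 99.77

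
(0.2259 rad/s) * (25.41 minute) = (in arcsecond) 7.104e+07. Check: 0.2259 rad/s is already in rad/s. 1 minute = 60 s, so 25.41 minute = 25.41 * 60 = 1524.6 s. Combine: 0.2259 rad/s * 1524.6 s = 344.40714 rad. 1 arcsecond = 4.8481368e-06 rad, so 344.40714 rad = 344.40714 / 4.8481368e-06 = 71039072 arcsecond ≈ 7.104e+07 arcsecond (4 s.f.).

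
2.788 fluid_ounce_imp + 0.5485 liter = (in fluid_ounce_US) 21.23. Check: 1 fluid_ounce_imp = 2.8413063e-05 m^3, so 2.788 fluid_ounce_imp = 2.788 * 2.8413063e-05 = 7.9215618e-05 m^3. 1 liter = 0.001 m^3, so 0.5485 liter = 0.5485 * 0.001 = 0.0005485 m^3. Sum: 7.9215618e-05 + 0.0005485 = 0.00062771562 m^3. 1 fluid_ounce_US = 2.957353e-05 m^3, so 0.00062771562 m^3 = 0.00062771562 / 2.957353e-05 = 21.22559 fluid_ounce_US ≈ 21.23 fluid_ounce_US (4 s.f.).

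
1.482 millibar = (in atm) 1 millibar = 100 Pa, so 1.482 millibar = 1.482 * 100 = 148.2 Pa. 1 atm = 101325 Pa, so 148.2 Pa = 148.2 / 101325 = 0.0014626203 atm ≈ 0.001463 atm (4 s.f.). Final answer: 0.001463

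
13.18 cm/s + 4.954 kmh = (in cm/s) 1 cm/s = 0.01 m/s, so 13.18 cm/s = 13.18 * 0.01 = 0.1318 m/s. 1 kmh = 0.27777778 m/s, so 4.954 kmh = 4.954 * 0.27777778 = 1.3761111 m/s. Sum: 0.1318 + 1.3761111 = 1.5079111 m/s. 1 cm/s = 0.01 m/s, so 1.5079111 m/s = 1.5079111 / 0.01 = 150.79111 cm/s ≈ 150.8 cm/s (4 s.f.). Final answer: 150.8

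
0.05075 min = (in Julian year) 9.649e-08. Check: 1 min = 60 s, so 0.05075 min = 0.05075 * 60 = 3.045 s. 1 Julian year = 31557600 s, so 3.045 s = 3.045 / 31557600 = 9.6490227e-08 Julian year ≈ 9.649e-08 Julian year (4 s.f.).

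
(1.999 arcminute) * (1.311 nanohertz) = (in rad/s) 1 arcminute = 0.00029088821 rad, so 1.999 arcminute = 1.999 * 0.00029088821 = 0.00058148553 rad. 1 nanohertz = 1e-09 Hz, so 1.311 nanohertz = 1.311 * 1e-09 = 1.311e-09 Hz. Combine: 0.00058148553 rad * 1.311e-09 Hz = 7.6232753e-13 rad/s. Result: 7.6232753e-13 rad/s ≈ 7.623e-13 rad/s (4 s.f.). Final answer: 7.623e-13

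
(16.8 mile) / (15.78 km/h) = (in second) 6168. Check: 1 mile = 1609.344 m, so 16.8 mile = 16.8 * 1609.344 = 27036.979 m. 1 km/h = 0.27777778 m/s, so 15.78 km/h = 15.78 * 0.27777778 = 4.3833333 m/s. Combine: 27036.979 m / 4.3833333 m/s = 6168.1321 s. 6168.1321 s = 6168.1321 second ≈ 6168 second (4 s.f.).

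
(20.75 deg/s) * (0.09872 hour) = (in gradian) 1 deg/s = 0.017453293 rad/s, so 20.75 deg/s = 20.75 * 0.017453293 = 0.36215582 rad/s. 1 hour = 3600 s, so 0.09872 hour = 0.09872 * 3600 = 355.392 s. Combine: 0.36215582 rad/s * 355.392 s = 128.70728 rad. 1 gradian = 0.015707963 rad, so 128.70728 rad = 128.70728 / 0.015707963 = 8193.76 gradian ≈ 8194 gradian (4 s.f.). Final answer: 8194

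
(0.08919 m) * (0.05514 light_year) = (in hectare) 0.08919 m is already in m. 1 light_year = 9.4607305e+15 m, so 0.05514 light_year = 0.05514 * 9.4607305e+15 = 5.2166468e+14 m. Combine: 0.08919 m * 5.2166468e+14 m = 4.6527273e+13 m^2. 1 hectare = 10000 m^2, so 4.6527273e+13 m^2 = 4.6527273e+13 / 10000 = 4.6527273e+09 hectare ≈ 4.653e+09 hectare (4 s.f.). Final answer: 4.653e+09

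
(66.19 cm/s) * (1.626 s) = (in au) 1 cm/s = 0.01 m/s, so 66.19 cm/s = 66.19 * 0.01 = 0.6619 m/s. 1.626 s is already in s. Combine: 0.6619 m/s * 1.626 s = 1.0762494 m. 1 au = 1.4959787e+11 m, so 1.0762494 m = 1.0762494 / 1.4959787e+11 = 7.1942829e-12 au ≈ 7.194e-12 au (4 s.f.). Final answer: 7.194e-12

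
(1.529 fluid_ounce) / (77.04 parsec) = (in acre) 1 fluid_ounce = 2.957353e-05 m^3, so 1.529 fluid_ounce = 1.529 * 2.957353e-05 = 4.5217927e-05 m^3. 1 parsec = 3.0856776e+16 m, so 77.04 parsec = 77.04 * 3.0856776e+16 = 2.377206e+18 m. Combine: 4.5217927e-05 m^3 / 2.377206e+18 m = 1.9021459e-23 m^2. 1 acre = 4046.8564 m^2, so 1.9021459e-23 m^2 = 1.9021459e-23 / 4046.8564 = 4.7003049e-27 acre ≈ 4.7e-27 acre (4 s.f.). Final answer: 4.7e-27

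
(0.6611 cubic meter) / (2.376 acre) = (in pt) 0.1949. Check: 0.6611 cubic meter = 0.6611 m^3. 1 acre = 4046.8564 m^2, so 2.376 acre = 2.376 * 4046.8564 = 9615.3309 m^2. Combine: 0.6611 m^3 / 9615.3309 m^2 = 6.8754784e-05 m. 1 pt = 0.00035277778 m, so 6.8754784e-05 m = 6.8754784e-05 / 0.00035277778 = 0.19489545 pt ≈ 0.1949 pt (4 s.f.).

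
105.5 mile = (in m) 1.698e+05. Check: 1 mile = 1609.344 m, so 105.5 mile = 105.5 * 1609.344 = 169785.79 m. Result: 169785.79 m ≈ 1.698e+05 m (4 s.f.).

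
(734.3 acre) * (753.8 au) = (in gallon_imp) 1 acre = 4046.8564 m^2, so 734.3 acre = 734.3 * 4046.8564 = 2971606.7 m^2. 1 au = 1.4959787e+11 m, so 753.8 au = 753.8 * 1.4959787e+11 = 1.1276687e+14 m. Combine: 2971606.7 m^2 * 1.1276687e+14 m = 3.350988e+20 m^3. 1 gallon_imp = 0.00454609 m^3, so 3.350988e+20 m^3 = 3.350988e+20 / 0.00454609 = 7.3711431e+22 gallon_imp ≈ 7.371e+22 gallon_imp (4 s.f.). Final answer: 7.371e+22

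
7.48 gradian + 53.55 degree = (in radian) 1 gradian = 0.015707963 rad, so 7.48 gradian = 7.48 * 0.015707963 = 0.11749557 rad. 1 degree = 0.017453293 rad, so 53.55 degree = 53.55 * 0.017453293 = 0.93462381 rad. Sum: 0.11749557 + 0.93462381 = 1.0521194 rad. 1.0521194 rad = 1.0521194 radian ≈ 1.052 radian (4 s.f.). Final answer: 1.052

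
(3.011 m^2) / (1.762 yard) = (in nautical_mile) 3.011 m^2 is already in m^2. 1 yard = 0.9144 m, so 1.762 yard = 1.762 * 0.9144 = 1.6111728 m. Combine: 3.011 m^2 / 1.6111728 m = 1.868825 m. 1 nautical_mile = 1852 m, so 1.868825 m = 1.868825 / 1852 = 0.0010090848 nautical_mile ≈ 0.001009 nautical_mile (4 s.f.). Final answer: 0.001009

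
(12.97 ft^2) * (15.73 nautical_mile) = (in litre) 1 ft^2 = 0.09290304 m^2, so 12.97 ft^2 = 12.97 * 0.09290304 = 1.2049524 m^2. 1 nautical_mile = 1852 m, so 15.73 nautical_mile = 15.73 * 1852 = 29131.96 m. Combine: 1.2049524 m^2 * 29131.96 m = 35102.626 m^3. 1 litre = 0.001 m^3, so 35102.626 m^3 = 35102.626 / 0.001 = 35102626 litre ≈ 3.51e+07 litre (4 s.f.). Final answer: 3.51e+07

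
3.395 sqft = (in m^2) 0.3154. Check: 1 sqft = 0.09290304 m^2, so 3.395 sqft = 3.395 * 0.09290304 = 0.31540582 m^2. Result: 0.31540582 m^2 ≈ 0.3154 m^2 (4 s.f.).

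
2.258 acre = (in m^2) 1 acre = 4046.8564 m^2, so 2.258 acre = 2.258 * 4046.8564 = 9137.8018 m^2. Result: 9137.8018 m^2 ≈ 9138 m^2 (4 s.f.). Final answer: 9138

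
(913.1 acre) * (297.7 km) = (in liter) 1.1e+15. Check: 1 acre = 4046.8564 m^2, so 913.1 acre = 913.1 * 4046.8564 = 3695184.6 m^2. 1 km = 1000 m, so 297.7 km = 297.7 * 1000 = 297700 m. Combine: 3695184.6 m^2 * 297700 m = 1.1000565e+12 m^3. 1 liter = 0.001 m^3, so 1.1000565e+12 m^3 = 1.1000565e+12 / 0.001 = 1.1000565e+15 liter ≈ 1.1e+15 liter (4 s.f.).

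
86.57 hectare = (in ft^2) 1 hectare = 10000 m^2, so 86.57 hectare = 86.57 * 10000 = 865700 m^2. 1 ft^2 = 0.09290304 m^2, so 865700 m^2 = 865700 / 0.09290304 = 9318317.2 ft^2 ≈ 9.318e+06 ft^2 (4 s.f.). Final answer: 9.318e+06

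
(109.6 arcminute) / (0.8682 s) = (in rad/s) 1 arcminute = 0.00029088821 rad, so 109.6 arcminute = 109.6 * 0.00029088821 = 0.031881348 rad. 0.8682 s is already in s. Combine: 0.031881348 rad / 0.8682 s = 0.036721202 rad/s. Result: 0.036721202 rad/s ≈ 0.03672 rad/s (4 s.f.). Final answer: 0.03672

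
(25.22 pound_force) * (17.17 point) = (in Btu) 0.0006441. Check: 1 pound_force = 4.4482216 N, so 25.22 pound_force = 25.22 * 4.4482216 = 112.18415 N. 1 point = 0.00035277778 m, so 17.17 point = 17.17 * 0.00035277778 = 0.0060571944 m. Combine: 112.18415 N * 0.0060571944 m = 0.6795212 J. 1 Btu = 1055.0559 J, so 0.6795212 J = 0.6795212 / 1055.0559 = 0.00064406183 Btu ≈ 0.0006441 Btu (4 s.f.).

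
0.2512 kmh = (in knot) 1 kmh = 0.27777778 m/s, so 0.2512 kmh = 0.2512 * 0.27777778 = 0.069777778 m/s. 1 knot = 0.51444444 m/s, so 0.069777778 m/s = 0.069777778 / 0.51444444 = 0.13563715 knot ≈ 0.1356 knot (4 s.f.). Final answer: 0.1356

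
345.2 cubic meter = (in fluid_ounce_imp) 1.215e+07. Check: 345.2 cubic meter = 345.2 m^3. 1 fluid_ounce_imp = 2.8413063e-05 m^3, so 345.2 m^3 = 345.2 / 2.8413063e-05 = 12149342 fluid_ounce_imp ≈ 1.215e+07 fluid_ounce_imp (4 s.f.).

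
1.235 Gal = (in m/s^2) 0.01235. Check: 1 Gal = 0.01 m/s^2, so 1.235 Gal = 1.235 * 0.01 = 0.01235 m/s^2. Result: 0.01235 m/s^2.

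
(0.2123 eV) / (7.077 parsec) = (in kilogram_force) 1.588e-38. Check: 1 eV = 1.6021766e-19 J, so 0.2123 eV = 0.2123 * 1.6021766e-19 = 3.401421e-20 J. 1 parsec = 3.0856776e+16 m, so 7.077 parsec = 7.077 * 3.0856776e+16 = 2.183734e+17 m. Combine: 3.401421e-20 J / 2.183734e+17 m = 1.5576169e-37 N. 1 kilogram_force = 9.80665 N, so 1.5576169e-37 N = 1.5576169e-37 / 9.80665 = 1.5883272e-38 kilogram_force ≈ 1.588e-38 kilogram_force (4 s.f.).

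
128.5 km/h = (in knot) 1 km/h = 0.27777778 m/s, so 128.5 km/h = 128.5 * 0.27777778 = 35.694444 m/s. 1 knot = 0.51444444 m/s, so 35.694444 m/s = 35.694444 / 0.51444444 = 69.384449 knot ≈ 69.38 knot (4 s.f.). Final answer: 69.38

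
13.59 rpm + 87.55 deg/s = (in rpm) 1 rpm = 0.10471976 rad/s, so 13.59 rpm = 13.59 * 0.10471976 = 1.4231415 rad/s. 1 deg/s = 0.017453293 rad/s, so 87.55 deg/s = 87.55 * 0.017453293 = 1.5280358 rad/s. Sum: 1.4231415 + 1.5280358 = 2.9511772 rad/s. 1 rpm = 0.10471976 rad/s, so 2.9511772 rad/s = 2.9511772 / 0.10471976 = 28.181667 rpm ≈ 28.18 rpm (4 s.f.). Final answer: 28.18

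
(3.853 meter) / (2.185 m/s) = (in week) 2.916e-06. Check: 3.853 meter = 3.853 m. 2.185 m/s is already in m/s. Combine: 3.853 m / 2.185 m/s = 1.7633867 s. 1 week = 604800 s, so 1.7633867 s = 1.7633867 / 604800 = 2.9156527e-06 week ≈ 2.916e-06 week (4 s.f.).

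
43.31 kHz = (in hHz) 433.1. Check: 1 kHz = 1000 Hz, so 43.31 kHz = 43.31 * 1000 = 43310 Hz. 1 hHz = 100 Hz, so 43310 Hz = 43310 / 100 = 433.1 hHz.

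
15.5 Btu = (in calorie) 1 Btu = 1055.0559 J, so 15.5 Btu = 15.5 * 1055.0559 = 16353.366 J. 1 calorie = 4.184 J, so 16353.366 J = 16353.366 / 4.184 = 3908.5482 calorie ≈ 3909 calorie (4 s.f.). Final answer: 3909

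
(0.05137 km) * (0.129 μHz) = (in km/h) 1 km = 1000 m, so 0.05137 km = 0.05137 * 1000 = 51.37 m. 1 μHz = 1e-06 Hz, so 0.129 μHz = 0.129 * 1e-06 = 1.29e-07 Hz. Combine: 51.37 m * 1.29e-07 Hz = 6.62673e-06 m/s. 1 km/h = 0.27777778 m/s, so 6.62673e-06 m/s = 6.62673e-06 / 0.27777778 = 2.3856228e-05 km/h ≈ 2.386e-05 km/h (4 s.f.). Final answer: 2.386e-05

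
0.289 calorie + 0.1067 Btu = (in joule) 113.8. Check: 1 calorie = 4.184 J, so 0.289 calorie = 0.289 * 4.184 = 1.209176 J. 1 Btu = 1055.0559 J, so 0.1067 Btu = 0.1067 * 1055.0559 = 112.57446 J. Sum: 1.209176 + 112.57446 = 113.78364 J. 113.78364 J = 113.78364 joule ≈ 113.8 joule (4 s.f.).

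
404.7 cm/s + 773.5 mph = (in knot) 1 cm/s = 0.01 m/s, so 404.7 cm/s = 404.7 * 0.01 = 4.047 m/s. 1 mph = 0.44704 m/s, so 773.5 mph = 773.5 * 0.44704 = 345.78544 m/s. Sum: 4.047 + 345.78544 = 349.83244 m/s. 1 knot = 0.51444444 m/s, so 349.83244 m/s = 349.83244 / 0.51444444 = 680.01986 knot ≈ 680 knot (4 s.f.). Final answer: 680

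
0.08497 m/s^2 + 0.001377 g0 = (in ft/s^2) 0.3231. Check: 0.08497 m/s^2 is already in m/s^2. 1 g0 = 9.80665 m/s^2, so 0.001377 g0 = 0.001377 * 9.80665 = 0.013503757 m/s^2. Sum: 0.08497 + 0.013503757 = 0.098473757 m/s^2. 1 ft/s^2 = 0.3048 m/s^2, so 0.098473757 m/s^2 = 0.098473757 / 0.3048 = 0.32307663 ft/s^2 ≈ 0.3231 ft/s^2 (4 s.f.).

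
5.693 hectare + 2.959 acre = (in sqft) 1 hectare = 10000 m^2, so 5.693 hectare = 5.693 * 10000 = 56930 m^2. 1 acre = 4046.8564 m^2, so 2.959 acre = 2.959 * 4046.8564 = 11974.648 m^2. Sum: 56930 + 11974.648 = 68904.648 m^2. 1 sqft = 0.09290304 m^2, so 68904.648 m^2 = 68904.648 / 0.09290304 = 741683.46 sqft ≈ 7.417e+05 sqft (4 s.f.). Final answer: 7.417e+05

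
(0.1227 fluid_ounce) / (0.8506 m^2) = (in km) 4.266e-09. Check: 1 fluid_ounce = 2.957353e-05 m^3, so 0.1227 fluid_ounce = 0.1227 * 2.957353e-05 = 3.6286721e-06 m^3. 0.8506 m^2 is already in m^2. Combine: 3.6286721e-06 m^3 / 0.8506 m^2 = 4.2660147e-06 m. 1 km = 1000 m, so 4.2660147e-06 m = 4.2660147e-06 / 1000 = 4.2660147e-09 km ≈ 4.266e-09 km (4 s.f.).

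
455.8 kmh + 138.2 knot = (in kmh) 1 kmh = 0.27777778 m/s, so 455.8 kmh = 455.8 * 0.27777778 = 126.61111 m/s. 1 knot = 0.51444444 m/s, so 138.2 knot = 138.2 * 0.51444444 = 71.096222 m/s. Sum: 126.61111 + 71.096222 = 197.70733 m/s. 1 kmh = 0.27777778 m/s, so 197.70733 m/s = 197.70733 / 0.27777778 = 711.7464 kmh ≈ 711.7 kmh (4 s.f.). Final answer: 711.7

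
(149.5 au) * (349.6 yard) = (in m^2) 1 au = 1.4959787e+11 m, so 149.5 au = 149.5 * 1.4959787e+11 = 2.2364882e+13 m. 1 yard = 0.9144 m, so 349.6 yard = 349.6 * 0.9144 = 319.67424 m. Combine: 2.2364882e+13 m * 319.67424 m = 7.1494766e+15 m^2. Result: 7.1494766e+15 m^2 ≈ 7.149e+15 m^2 (4 s.f.). Final answer: 7.149e+15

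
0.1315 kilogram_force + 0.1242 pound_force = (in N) 1.842. Check: 1 kilogram_force = 9.80665 N, so 0.1315 kilogram_force = 0.1315 * 9.80665 = 1.2895745 N. 1 pound_force = 4.4482216 N, so 0.1242 pound_force = 0.1242 * 4.4482216 = 0.55246912 N. Sum: 1.2895745 + 0.55246912 = 1.8420436 N. Result: 1.8420436 N ≈ 1.842 N (4 s.f.).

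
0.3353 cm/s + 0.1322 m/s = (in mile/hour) 0.3032. Check: 1 cm/s = 0.01 m/s, so 0.3353 cm/s = 0.3353 * 0.01 = 0.003353 m/s. 0.1322 m/s is already in m/s. Sum: 0.003353 + 0.1322 = 0.135553 m/s. 1 mile/hour = 0.44704 m/s, so 0.135553 m/s = 0.135553 / 0.44704 = 0.30322343 mile/hour ≈ 0.3032 mile/hour (4 s.f.).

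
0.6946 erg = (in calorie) 1 erg = 1e-07 J, so 0.6946 erg = 0.6946 * 1e-07 = 6.946e-08 J. 1 calorie = 4.184 J, so 6.946e-08 J = 6.946e-08 / 4.184 = 1.6601338e-08 calorie ≈ 1.66e-08 calorie (4 s.f.). Final answer: 1.66e-08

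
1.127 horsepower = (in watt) 1 horsepower = 745.69987 W, so 1.127 horsepower = 1.127 * 745.69987 = 840.40376 W. 840.40376 W = 840.40376 watt ≈ 840.4 watt (4 s.f.). Final answer: 840.4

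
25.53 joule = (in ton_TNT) 6.102e-09. Check: 25.53 joule = 25.53 J. 1 ton_TNT = 4.184e+09 J, so 25.53 J = 25.53 / 4.184e+09 = 6.1018164e-09 ton_TNT ≈ 6.102e-09 ton_TNT (4 s.f.).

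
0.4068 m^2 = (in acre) 0.0001005. Check: 1 acre = 4046.8564 m^2, so 0.4068 m^2 = 0.4068 / 4046.8564 = 0.00010052247 acre ≈ 0.0001005 acre (4 s.f.).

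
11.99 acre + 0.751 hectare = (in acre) 1 acre = 4046.8564 m^2, so 11.99 acre = 11.99 * 4046.8564 = 48521.809 m^2. 1 hectare = 10000 m^2, so 0.751 hectare = 0.751 * 10000 = 7510 m^2. Sum: 48521.809 + 7510 = 56031.809 m^2. 1 acre = 4046.8564 m^2, so 56031.809 m^2 = 56031.809 / 4046.8564 = 13.845761 acre ≈ 13.85 acre (4 s.f.). Final answer: 13.85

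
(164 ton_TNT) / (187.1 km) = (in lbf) 8.245e+05. Check: 1 ton_TNT = 4.184e+09 J, so 164 ton_TNT = 164 * 4.184e+09 = 6.86176e+11 J. 1 km = 1000 m, so 187.1 km = 187.1 * 1000 = 187100 m. Combine: 6.86176e+11 J / 187100 m = 3667429.2 N. 1 lbf = 4.4482216 N, so 3667429.2 N = 3667429.2 / 4.4482216 = 824470.88 lbf ≈ 8.245e+05 lbf (4 s.f.).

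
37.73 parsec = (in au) 1 parsec = 3.0856776e+16 m, so 37.73 parsec = 37.73 * 3.0856776e+16 = 1.1642262e+18 m. 1 au = 1.4959787e+11 m, so 1.1642262e+18 m = 1.1642262e+18 / 1.4959787e+11 = 7782371.1 au ≈ 7.782e+06 au (4 s.f.). Final answer: 7.782e+06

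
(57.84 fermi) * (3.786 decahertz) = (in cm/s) 1 fermi = 1e-15 m, so 57.84 fermi = 57.84 * 1e-15 = 5.784e-14 m. 1 decahertz = 10 Hz, so 3.786 decahertz = 3.786 * 10 = 37.86 Hz. Combine: 5.784e-14 m * 37.86 Hz = 2.1898224e-12 m/s. 1 cm/s = 0.01 m/s, so 2.1898224e-12 m/s = 2.1898224e-12 / 0.01 = 2.1898224e-10 cm/s ≈ 2.19e-10 cm/s (4 s.f.). Final answer: 2.19e-10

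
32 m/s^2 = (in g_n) 3.263. Check: 1 g_n = 9.80665 m/s^2, so 32 m/s^2 = 32 / 9.80665 = 3.2630919 g_n ≈ 3.263 g_n (4 s.f.).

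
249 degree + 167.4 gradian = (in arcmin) 1 degree = 0.017453293 rad, so 249 degree = 249 * 0.017453293 = 4.3458698 rad. 1 gradian = 0.015707963 rad, so 167.4 gradian = 167.4 * 0.015707963 = 2.6295131 rad. Sum: 4.3458698 + 2.6295131 = 6.9753829 rad. 1 arcmin = 0.00029088821 rad, so 6.9753829 rad = 6.9753829 / 0.00029088821 = 23979.6 arcmin ≈ 2.398e+04 arcmin (4 s.f.). Final answer: 2.398e+04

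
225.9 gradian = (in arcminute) 1 gradian = 0.015707963 rad, so 225.9 gradian = 225.9 * 0.015707963 = 3.5484289 rad. 1 arcminute = 0.00029088821 rad, so 3.5484289 rad = 3.5484289 / 0.00029088821 = 12198.6 arcminute ≈ 1.22e+04 arcminute (4 s.f.). Final answer: 1.22e+04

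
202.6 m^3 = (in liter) 1 liter = 0.001 m^3, so 202.6 m^3 = 202.6 / 0.001 = 202600 liter ≈ 2.026e+05 liter (4 s.f.). Final answer: 2.026e+05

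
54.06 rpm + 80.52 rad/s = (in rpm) 1 rpm = 0.10471976 rad/s, so 54.06 rpm = 54.06 * 0.10471976 = 5.66115 rad/s. 80.52 rad/s is already in rad/s. Sum: 5.66115 + 80.52 = 86.18115 rad/s. 1 rpm = 0.10471976 rad/s, so 86.18115 rad/s = 86.18115 / 0.10471976 = 822.96936 rpm ≈ 823 rpm (4 s.f.). Final answer: 823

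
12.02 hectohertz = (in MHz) 0.001202. Check: 1 hectohertz = 100 Hz, so 12.02 hectohertz = 12.02 * 100 = 1202 Hz. 1 MHz = 1000000 Hz, so 1202 Hz = 1202 / 1000000 = 0.001202 MHz.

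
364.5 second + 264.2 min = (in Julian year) 0.0005139. Check: 364.5 second = 364.5 s. 1 min = 60 s, so 264.2 min = 264.2 * 60 = 15852 s. Sum: 364.5 + 15852 = 16216.5 s. 1 Julian year = 31557600 s, so 16216.5 s = 16216.5 / 31557600 = 0.00051386988 Julian year ≈ 0.0005139 Julian year (4 s.f.).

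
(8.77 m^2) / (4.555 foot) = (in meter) 6.317. Check: 8.77 m^2 is already in m^2. 1 foot = 0.3048 m, so 4.555 foot = 4.555 * 0.3048 = 1.388364 m. Combine: 8.77 m^2 / 1.388364 m = 6.3167872 m. 6.3167872 m = 6.3167872 meter ≈ 6.317 meter (4 s.f.).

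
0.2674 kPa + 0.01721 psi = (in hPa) 3.861. Check: 1 kPa = 1000 Pa, so 0.2674 kPa = 0.2674 * 1000 = 267.4 Pa. 1 psi = 6894.7573 Pa, so 0.01721 psi = 0.01721 * 6894.7573 = 118.65877 Pa. Sum: 267.4 + 118.65877 = 386.05877 Pa. 1 hPa = 100 Pa, so 386.05877 Pa = 386.05877 / 100 = 3.8605877 hPa ≈ 3.861 hPa (4 s.f.).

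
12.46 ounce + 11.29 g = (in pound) 0.8036. Check: 1 ounce = 0.028349523 kg, so 12.46 ounce = 12.46 * 0.028349523 = 0.35323506 kg. 1 g = 0.001 kg, so 11.29 g = 11.29 * 0.001 = 0.01129 kg. Sum: 0.35323506 + 0.01129 = 0.36452506 kg. 1 pound = 0.45359237 kg, so 0.36452506 kg = 0.36452506 / 0.45359237 = 0.80364019 pound ≈ 0.8036 pound (4 s.f.).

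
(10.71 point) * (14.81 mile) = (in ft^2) 1 point = 0.00035277778 m, so 10.71 point = 10.71 * 0.00035277778 = 0.00377825 m. 1 mile = 1609.344 m, so 14.81 mile = 14.81 * 1609.344 = 23834.385 m. Combine: 0.00377825 m * 23834.385 m = 90.052264 m^2. 1 ft^2 = 0.09290304 m^2, so 90.052264 m^2 = 90.052264 / 0.09290304 = 969.3145 ft^2 ≈ 969.3 ft^2 (4 s.f.). Final answer: 969.3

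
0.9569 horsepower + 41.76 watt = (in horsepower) 1.013. Check: 1 horsepower = 745.69987 W, so 0.9569 horsepower = 0.9569 * 745.69987 = 713.56021 W. 41.76 watt = 41.76 W. Sum: 713.56021 + 41.76 = 755.32021 W. 1 horsepower = 745.69987 W, so 755.32021 W = 755.32021 / 745.69987 = 1.0129011 horsepower ≈ 1.013 horsepower (4 s.f.).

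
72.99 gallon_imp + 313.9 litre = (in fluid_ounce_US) 2.183e+04. Check: 1 gallon_imp = 0.00454609 m^3, so 72.99 gallon_imp = 72.99 * 0.00454609 = 0.33181911 m^3. 1 litre = 0.001 m^3, so 313.9 litre = 313.9 * 0.001 = 0.3139 m^3. Sum: 0.33181911 + 0.3139 = 0.64571911 m^3. 1 fluid_ounce_US = 2.957353e-05 m^3, so 0.64571911 m^3 = 0.64571911 / 2.957353e-05 = 21834.361 fluid_ounce_US ≈ 2.183e+04 fluid_ounce_US (4 s.f.).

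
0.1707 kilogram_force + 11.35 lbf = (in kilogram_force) 1 kilogram_force = 9.80665 N, so 0.1707 kilogram_force = 0.1707 * 9.80665 = 1.6739952 N. 1 lbf = 4.4482216 N, so 11.35 lbf = 11.35 * 4.4482216 = 50.487315 N. Sum: 1.6739952 + 50.487315 = 52.16131 N. 1 kilogram_force = 9.80665 N, so 52.16131 N = 52.16131 / 9.80665 = 5.3189734 kilogram_force ≈ 5.319 kilogram_force (4 s.f.). Final answer: 5.319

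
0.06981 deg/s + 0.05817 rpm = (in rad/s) 0.00731. Check: 1 deg/s = 0.017453293 rad/s, so 0.06981 deg/s = 0.06981 * 0.017453293 = 0.0012184144 rad/s. 1 rpm = 0.10471976 rad/s, so 0.05817 rpm = 0.05817 * 0.10471976 = 0.0060915482 rad/s. Sum: 0.0012184144 + 0.0060915482 = 0.0073099625 rad/s. Result: 0.0073099625 rad/s ≈ 0.00731 rad/s (4 s.f.).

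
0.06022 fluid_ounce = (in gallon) 0.0004705. Check: 1 fluid_ounce = 2.957353e-05 m^3, so 0.06022 fluid_ounce = 0.06022 * 2.957353e-05 = 1.780918e-06 m^3. 1 gallon = 0.0037854118 m^3, so 1.780918e-06 m^3 = 1.780918e-06 / 0.0037854118 = 0.00047046875 gallon ≈ 0.0004705 gallon (4 s.f.).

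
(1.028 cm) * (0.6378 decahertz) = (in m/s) 0.06557. Check: 1 cm = 0.01 m, so 1.028 cm = 1.028 * 0.01 = 0.01028 m. 1 decahertz = 10 Hz, so 0.6378 decahertz = 0.6378 * 10 = 6.378 Hz. Combine: 0.01028 m * 6.378 Hz = 0.06556584 m/s. Result: 0.06556584 m/s ≈ 0.06557 m/s (4 s.f.).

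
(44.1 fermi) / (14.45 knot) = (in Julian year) 1 fermi = 1e-15 m, so 44.1 fermi = 44.1 * 1e-15 = 4.41e-14 m. 1 knot = 0.51444444 m/s, so 14.45 knot = 14.45 * 0.51444444 = 7.4337222 m/s. Combine: 4.41e-14 m / 7.4337222 m/s = 5.9324251e-15 s. 1 Julian year = 31557600 s, so 5.9324251e-15 s = 5.9324251e-15 / 31557600 = 1.8798721e-22 Julian year ≈ 1.88e-22 Julian year (4 s.f.). Final answer: 1.88e-22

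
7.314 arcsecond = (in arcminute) 0.1219. Check: 1 arcsecond = 4.8481368e-06 rad, so 7.314 arcsecond = 7.314 * 4.8481368e-06 = 3.5459273e-05 rad. 1 arcminute = 0.00029088821 rad, so 3.5459273e-05 rad = 3.5459273e-05 / 0.00029088821 = 0.1219 arcminute.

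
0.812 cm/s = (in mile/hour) 0.01816. Check: 1 cm/s = 0.01 m/s, so 0.812 cm/s = 0.812 * 0.01 = 0.00812 m/s. 1 mile/hour = 0.44704 m/s, so 0.00812 m/s = 0.00812 / 0.44704 = 0.018163923 mile/hour ≈ 0.01816 mile/hour (4 s.f.).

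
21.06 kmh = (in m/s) 1 kmh = 0.27777778 m/s, so 21.06 kmh = 21.06 * 0.27777778 = 5.85 m/s. Result: 5.85 m/s. Final answer: 5.85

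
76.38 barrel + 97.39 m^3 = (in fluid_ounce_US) 1 barrel = 0.15898729 m^3, so 76.38 barrel = 76.38 * 0.15898729 = 12.14345 m^3. 97.39 m^3 is already in m^3. Sum: 12.14345 + 97.39 = 109.53345 m^3. 1 fluid_ounce_US = 2.957353e-05 m^3, so 109.53345 m^3 = 109.53345 / 2.957353e-05 = 3703766.6 fluid_ounce_US ≈ 3.704e+06 fluid_ounce_US (4 s.f.). Final answer: 3.704e+06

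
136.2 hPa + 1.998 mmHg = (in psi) 2.014. Check: 1 hPa = 100 Pa, so 136.2 hPa = 136.2 * 100 = 13620 Pa. 1 mmHg = 133.32237 Pa, so 1.998 mmHg = 1.998 * 133.32237 = 266.37809 Pa. Sum: 13620 + 266.37809 = 13886.378 Pa. 1 psi = 6894.7573 Pa, so 13886.378 Pa = 13886.378 / 6894.7573 = 2.0140489 psi ≈ 2.014 psi (4 s.f.).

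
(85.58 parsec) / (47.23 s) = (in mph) 1 parsec = 3.0856776e+16 m, so 85.58 parsec = 85.58 * 3.0856776e+16 = 2.6407229e+18 m. 47.23 s is already in s. Combine: 2.6407229e+18 m / 47.23 s = 5.5911981e+16 m/s. 1 mph = 0.44704 m/s, so 5.5911981e+16 m/s = 5.5911981e+16 / 0.44704 = 1.2507154e+17 mph ≈ 1.251e+17 mph (4 s.f.). Final answer: 1.251e+17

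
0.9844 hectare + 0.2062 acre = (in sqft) 1.149e+05. Check: 1 hectare = 10000 m^2, so 0.9844 hectare = 0.9844 * 10000 = 9844 m^2. 1 acre = 4046.8564 m^2, so 0.2062 acre = 0.2062 * 4046.8564 = 834.46179 m^2. Sum: 9844 + 834.46179 = 10678.462 m^2. 1 sqft = 0.09290304 m^2, so 10678.462 m^2 = 10678.462 / 0.09290304 = 114942.01 sqft ≈ 1.149e+05 sqft (4 s.f.).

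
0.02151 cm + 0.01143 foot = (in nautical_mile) 1.997e-06. Check: 1 cm = 0.01 m, so 0.02151 cm = 0.02151 * 0.01 = 0.0002151 m. 1 foot = 0.3048 m, so 0.01143 foot = 0.01143 * 0.3048 = 0.003483864 m. Sum: 0.0002151 + 0.003483864 = 0.003698964 m. 1 nautical_mile = 1852 m, so 0.003698964 m = 0.003698964 / 1852 = 1.9972808e-06 nautical_mile ≈ 1.997e-06 nautical_mile (4 s.f.).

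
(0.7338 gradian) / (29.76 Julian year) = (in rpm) 1 gradian = 0.015707963 rad, so 0.7338 gradian = 0.7338 * 0.015707963 = 0.011526503 rad. 1 Julian year = 31557600 s, so 29.76 Julian year = 29.76 * 31557600 = 9.3915418e+08 s. Combine: 0.011526503 rad / 9.3915418e+08 s = 1.2273281e-11 rad/s. 1 rpm = 0.10471976 rad/s, so 1.2273281e-11 rad/s = 1.2273281e-11 / 0.10471976 = 1.172012e-10 rpm ≈ 1.172e-10 rpm (4 s.f.). Final answer: 1.172e-10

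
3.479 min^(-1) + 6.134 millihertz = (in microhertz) 6.412e+04. Check: 1 min^(-1) = 0.016666667 Hz, so 3.479 min^(-1) = 3.479 * 0.016666667 = 0.057983333 Hz. 1 millihertz = 0.001 Hz, so 6.134 millihertz = 6.134 * 0.001 = 0.006134 Hz. Sum: 0.057983333 + 0.006134 = 0.064117333 Hz. 1 microhertz = 1e-06 Hz, so 0.064117333 Hz = 0.064117333 / 1e-06 = 64117.333 microhertz ≈ 6.412e+04 microhertz (4 s.f.).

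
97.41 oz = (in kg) 1 oz = 0.028349523 kg, so 97.41 oz = 97.41 * 0.028349523 = 2.761527 kg. Result: 2.761527 kg ≈ 2.762 kg (4 s.f.). Final answer: 2.762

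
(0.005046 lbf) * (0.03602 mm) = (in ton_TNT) 1 lbf = 4.4482216 N, so 0.005046 lbf = 0.005046 * 4.4482216 = 0.022445726 N. 1 mm = 0.001 m, so 0.03602 mm = 0.03602 * 0.001 = 3.602e-05 m. Combine: 0.022445726 N * 3.602e-05 m = 8.0849506e-07 J. 1 ton_TNT = 4.184e+09 J, so 8.0849506e-07 J = 8.0849506e-07 / 4.184e+09 = 1.9323496e-16 ton_TNT ≈ 1.932e-16 ton_TNT (4 s.f.). Final answer: 1.932e-16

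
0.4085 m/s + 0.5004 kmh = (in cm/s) 54.75. Check: 0.4085 m/s is already in m/s. 1 kmh = 0.27777778 m/s, so 0.5004 kmh = 0.5004 * 0.27777778 = 0.139 m/s. Sum: 0.4085 + 0.139 = 0.5475 m/s. 1 cm/s = 0.01 m/s, so 0.5475 m/s = 0.5475 / 0.01 = 54.75 cm/s.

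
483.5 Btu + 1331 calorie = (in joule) 1 Btu = 1055.0559 J, so 483.5 Btu = 483.5 * 1055.0559 = 510119.5 J. 1 calorie = 4.184 J, so 1331 calorie = 1331 * 4.184 = 5568.904 J. Sum: 510119.5 + 5568.904 = 515688.41 J. 515688.41 J = 515688.41 joule ≈ 5.157e+05 joule (4 s.f.). Final answer: 5.157e+05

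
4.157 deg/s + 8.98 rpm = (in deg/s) 1 deg/s = 0.017453293 rad/s, so 4.157 deg/s = 4.157 * 0.017453293 = 0.072553337 rad/s. 1 rpm = 0.10471976 rad/s, so 8.98 rpm = 8.98 * 0.10471976 = 0.9403834 rad/s. Sum: 0.072553337 + 0.9403834 = 1.0129367 rad/s. 1 deg/s = 0.017453293 rad/s, so 1.0129367 rad/s = 1.0129367 / 0.017453293 = 58.037 deg/s ≈ 58.04 deg/s (4 s.f.). Final answer: 58.04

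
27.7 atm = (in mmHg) 2.105e+04. Check: 1 atm = 101325 Pa, so 27.7 atm = 27.7 * 101325 = 2806702.5 Pa. 1 mmHg = 133.32237 Pa, so 2806702.5 Pa = 2806702.5 / 133.32237 = 21052 mmHg ≈ 2.105e+04 mmHg (4 s.f.).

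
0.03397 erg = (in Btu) 1 erg = 1e-07 J, so 0.03397 erg = 0.03397 * 1e-07 = 3.397e-09 J. 1 Btu = 1055.0559 J, so 3.397e-09 J = 3.397e-09 / 1055.0559 = 3.2197348e-12 Btu ≈ 3.22e-12 Btu (4 s.f.). Final answer: 3.22e-12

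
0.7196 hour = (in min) 1 hour = 3600 s, so 0.7196 hour = 0.7196 * 3600 = 2590.56 s. 1 min = 60 s, so 2590.56 s = 2590.56 / 60 = 43.176 min ≈ 43.18 min (4 s.f.). Final answer: 43.18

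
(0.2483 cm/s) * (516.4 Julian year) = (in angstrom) 4.046e+17. Check: 1 cm/s = 0.01 m/s, so 0.2483 cm/s = 0.2483 * 0.01 = 0.002483 m/s. 1 Julian year = 31557600 s, so 516.4 Julian year = 516.4 * 31557600 = 1.6296345e+10 s. Combine: 0.002483 m/s * 1.6296345e+10 s = 40463824 m. 1 angstrom = 1e-10 m, so 40463824 m = 40463824 / 1e-10 = 4.0463824e+17 angstrom ≈ 4.046e+17 angstrom (4 s.f.).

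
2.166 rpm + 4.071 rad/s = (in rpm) 41.04. Check: 1 rpm = 0.10471976 rad/s, so 2.166 rpm = 2.166 * 0.10471976 = 0.22682299 rad/s. 4.071 rad/s is already in rad/s. Sum: 0.22682299 + 4.071 = 4.297823 rad/s. 1 rpm = 0.10471976 rad/s, so 4.297823 rad/s = 4.297823 / 0.10471976 = 41.041186 rpm ≈ 41.04 rpm (4 s.f.).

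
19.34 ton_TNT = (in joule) 1 ton_TNT = 4.184e+09 J, so 19.34 ton_TNT = 19.34 * 4.184e+09 = 8.091856e+10 J. 8.091856e+10 J = 8.091856e+10 joule ≈ 8.092e+10 joule (4 s.f.). Final answer: 8.092e+10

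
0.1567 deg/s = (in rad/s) 1 deg/s = 0.017453293 rad/s, so 0.1567 deg/s = 0.1567 * 0.017453293 = 0.0027349309 rad/s. Result: 0.0027349309 rad/s ≈ 0.002735 rad/s (4 s.f.). Final answer: 0.002735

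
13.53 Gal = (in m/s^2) 0.1353. Check: 1 Gal = 0.01 m/s^2, so 13.53 Gal = 13.53 * 0.01 = 0.1353 m/s^2. Result: 0.1353 m/s^2.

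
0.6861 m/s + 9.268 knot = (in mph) 12.2. Check: 0.6861 m/s is already in m/s. 1 knot = 0.51444444 m/s, so 9.268 knot = 9.268 * 0.51444444 = 4.7678711 m/s. Sum: 0.6861 + 4.7678711 = 5.4539711 m/s. 1 mph = 0.44704 m/s, so 5.4539711 m/s = 5.4539711 / 0.44704 = 12.200186 mph ≈ 12.2 mph (4 s.f.).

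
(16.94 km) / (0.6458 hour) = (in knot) 1 km = 1000 m, so 16.94 km = 16.94 * 1000 = 16940 m. 1 hour = 3600 s, so 0.6458 hour = 0.6458 * 3600 = 2324.88 s. Combine: 16940 m / 2324.88 s = 7.2863976 m/s. 1 knot = 0.51444444 m/s, so 7.2863976 m/s = 7.2863976 / 0.51444444 = 14.163624 knot ≈ 14.16 knot (4 s.f.). Final answer: 14.16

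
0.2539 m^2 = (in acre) 6.274e-05. Check: 1 acre = 4046.8564 m^2, so 0.2539 m^2 = 0.2539 / 4046.8564 = 6.2740056e-05 acre ≈ 6.274e-05 acre (4 s.f.).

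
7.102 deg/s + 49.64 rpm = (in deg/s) 304.9. Check: 1 deg/s = 0.017453293 rad/s, so 7.102 deg/s = 7.102 * 0.017453293 = 0.12395328 rad/s. 1 rpm = 0.10471976 rad/s, so 49.64 rpm = 49.64 * 0.10471976 = 5.1982886 rad/s. Sum: 0.12395328 + 5.1982886 = 5.3222419 rad/s. 1 deg/s = 0.017453293 rad/s, so 5.3222419 rad/s = 5.3222419 / 0.017453293 = 304.942 deg/s ≈ 304.9 deg/s (4 s.f.).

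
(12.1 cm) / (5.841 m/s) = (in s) 1 cm = 0.01 m, so 12.1 cm = 12.1 * 0.01 = 0.121 m. 5.841 m/s is already in m/s. Combine: 0.121 m / 5.841 m/s = 0.020715631 s. Result: 0.020715631 s ≈ 0.02072 s (4 s.f.). Final answer: 0.02072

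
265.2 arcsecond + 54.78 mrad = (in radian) 0.05607. Check: 1 arcsecond = 4.8481368e-06 rad, so 265.2 arcsecond = 265.2 * 4.8481368e-06 = 0.0012857259 rad. 1 mrad = 0.001 rad, so 54.78 mrad = 54.78 * 0.001 = 0.05478 rad. Sum: 0.0012857259 + 0.05478 = 0.056065726 rad. 0.056065726 rad = 0.056065726 radian ≈ 0.05607 radian (4 s.f.).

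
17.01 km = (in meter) 1 km = 1000 m, so 17.01 km = 17.01 * 1000 = 17010 m. 17010 m = 17010 meter ≈ 1.701e+04 meter (4 s.f.). Final answer: 1.701e+04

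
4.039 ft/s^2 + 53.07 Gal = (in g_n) 1 ft/s^2 = 0.3048 m/s^2, so 4.039 ft/s^2 = 4.039 * 0.3048 = 1.2310872 m/s^2. 1 Gal = 0.01 m/s^2, so 53.07 Gal = 53.07 * 0.01 = 0.5307 m/s^2. Sum: 1.2310872 + 0.5307 = 1.7617872 m/s^2. 1 g_n = 9.80665 m/s^2, so 1.7617872 m/s^2 = 1.7617872 / 9.80665 = 0.1796523 g_n ≈ 0.1797 g_n (4 s.f.). Final answer: 0.1797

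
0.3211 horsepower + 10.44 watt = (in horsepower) 0.3351. Check: 1 horsepower = 745.69987 W, so 0.3211 horsepower = 0.3211 * 745.69987 = 239.44423 W. 10.44 watt = 10.44 W. Sum: 239.44423 + 10.44 = 249.88423 W. 1 horsepower = 745.69987 W, so 249.88423 W = 249.88423 / 745.69987 = 0.33510027 horsepower ≈ 0.3351 horsepower (4 s.f.).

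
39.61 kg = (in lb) 87.33. Check: 1 lb = 0.45359237 kg, so 39.61 kg = 39.61 / 0.45359237 = 87.325102 lb ≈ 87.33 lb (4 s.f.).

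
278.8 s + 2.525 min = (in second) 430.3. Check: 278.8 s is already in s. 1 min = 60 s, so 2.525 min = 2.525 * 60 = 151.5 s. Sum: 278.8 + 151.5 = 430.3 s. 430.3 s = 430.3 second.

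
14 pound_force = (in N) 1 pound_force = 4.4482216 N, so 14 pound_force = 14 * 4.4482216 = 62.275103 N. Result: 62.275103 N ≈ 62.28 N (4 s.f.). Final answer: 62.28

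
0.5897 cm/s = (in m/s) 1 cm/s = 0.01 m/s, so 0.5897 cm/s = 0.5897 * 0.01 = 0.005897 m/s. Result: 0.005897 m/s. Final answer: 0.005897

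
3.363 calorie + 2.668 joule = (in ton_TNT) 4.001e-09. Check: 1 calorie = 4.184 J, so 3.363 calorie = 3.363 * 4.184 = 14.070792 J. 2.668 joule = 2.668 J. Sum: 14.070792 + 2.668 = 16.738792 J. 1 ton_TNT = 4.184e+09 J, so 16.738792 J = 16.738792 / 4.184e+09 = 4.0006673e-09 ton_TNT ≈ 4.001e-09 ton_TNT (4 s.f.).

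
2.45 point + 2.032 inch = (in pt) 148.8. Check: 1 point = 0.00035277778 m, so 2.45 point = 2.45 * 0.00035277778 = 0.00086430556 m. 1 inch = 0.0254 m, so 2.032 inch = 2.032 * 0.0254 = 0.0516128 m. Sum: 0.00086430556 + 0.0516128 = 0.052477106 m. 1 pt = 0.00035277778 m, so 0.052477106 m = 0.052477106 / 0.00035277778 = 148.754 pt ≈ 148.8 pt (4 s.f.).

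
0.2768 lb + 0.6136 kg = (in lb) 1.63. Check: 1 lb = 0.45359237 kg, so 0.2768 lb = 0.2768 * 0.45359237 = 0.12555437 kg. 0.6136 kg is already in kg. Sum: 0.12555437 + 0.6136 = 0.73915437 kg. 1 lb = 0.45359237 kg, so 0.73915437 kg = 0.73915437 / 0.45359237 = 1.6295564 lb ≈ 1.63 lb (4 s.f.).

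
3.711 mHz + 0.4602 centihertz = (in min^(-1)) 0.4988. Check: 1 mHz = 0.001 Hz, so 3.711 mHz = 3.711 * 0.001 = 0.003711 Hz. 1 centihertz = 0.01 Hz, so 0.4602 centihertz = 0.4602 * 0.01 = 0.004602 Hz. Sum: 0.003711 + 0.004602 = 0.008313 Hz. 1 min^(-1) = 0.016666667 Hz, so 0.008313 Hz = 0.008313 / 0.016666667 = 0.49878 min^(-1) ≈ 0.4988 min^(-1) (4 s.f.).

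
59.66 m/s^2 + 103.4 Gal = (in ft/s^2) 199.1. Check: 59.66 m/s^2 is already in m/s^2. 1 Gal = 0.01 m/s^2, so 103.4 Gal = 103.4 * 0.01 = 1.034 m/s^2. Sum: 59.66 + 1.034 = 60.694 m/s^2. 1 ft/s^2 = 0.3048 m/s^2, so 60.694 m/s^2 = 60.694 / 0.3048 = 199.1273 ft/s^2 ≈ 199.1 ft/s^2 (4 s.f.).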